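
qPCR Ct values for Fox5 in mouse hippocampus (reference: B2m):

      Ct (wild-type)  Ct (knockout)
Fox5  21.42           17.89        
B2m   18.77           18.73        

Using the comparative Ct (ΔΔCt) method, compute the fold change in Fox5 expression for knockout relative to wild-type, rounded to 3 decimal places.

ΔCt(wild-type) = 21.420 − 18.770 = 2.650
ΔCt(knockout) = 17.890 − 18.730 = -0.840
ΔΔCt = -0.840 − 2.650 = -3.490
Fold change = 2^(−(-3.490)) = 2^3.490 = 11.2356

11.236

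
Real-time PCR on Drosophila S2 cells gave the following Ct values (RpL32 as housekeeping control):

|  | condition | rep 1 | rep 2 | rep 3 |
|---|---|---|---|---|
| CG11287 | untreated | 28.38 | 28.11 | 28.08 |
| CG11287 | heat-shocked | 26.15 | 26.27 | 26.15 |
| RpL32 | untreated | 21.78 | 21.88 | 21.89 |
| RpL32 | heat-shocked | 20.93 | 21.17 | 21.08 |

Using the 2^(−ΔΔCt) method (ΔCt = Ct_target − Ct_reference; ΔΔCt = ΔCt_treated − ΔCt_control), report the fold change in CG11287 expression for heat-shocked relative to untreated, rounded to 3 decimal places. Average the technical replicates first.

2.313

Mean Ct: CG11287 untreated 28.190; CG11287 heat-shocked 26.190; RpL32 untreated 21.850; RpL32 heat-shocked 21.060
ΔCt(untreated) = 28.190 − 21.850 = 6.340
ΔCt(heat-shocked) = 26.190 − 21.060 = 5.130
ΔΔCt = 5.130 − 6.340 = -1.210
Fold change = 2^(−(-1.210)) = 2^1.210 = 2.3134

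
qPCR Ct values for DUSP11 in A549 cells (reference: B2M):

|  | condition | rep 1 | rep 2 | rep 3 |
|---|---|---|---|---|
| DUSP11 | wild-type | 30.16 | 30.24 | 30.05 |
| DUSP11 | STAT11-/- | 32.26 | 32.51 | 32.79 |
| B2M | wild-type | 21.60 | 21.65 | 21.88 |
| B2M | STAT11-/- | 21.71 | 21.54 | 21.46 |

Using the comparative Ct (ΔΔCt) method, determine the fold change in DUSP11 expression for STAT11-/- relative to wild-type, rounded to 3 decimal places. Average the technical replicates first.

0.176

Mean Ct: DUSP11 wild-type 30.150; DUSP11 STAT11-/- 32.520; B2M wild-type 21.710; B2M STAT11-/- 21.570
ΔCt(wild-type) = 30.150 − 21.710 = 8.440
ΔCt(STAT11-/-) = 32.520 − 21.570 = 10.950
ΔΔCt = 10.950 − 8.440 = 2.510
Fold change = 2^(−2.510) = 0.1756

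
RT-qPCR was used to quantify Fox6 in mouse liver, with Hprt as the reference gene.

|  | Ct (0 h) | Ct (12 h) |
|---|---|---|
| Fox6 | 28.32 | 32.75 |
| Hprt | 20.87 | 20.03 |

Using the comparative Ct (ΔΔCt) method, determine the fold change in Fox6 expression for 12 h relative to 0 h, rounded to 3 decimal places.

0.026

ΔCt(0 h) = 28.320 − 20.870 = 7.450
ΔCt(12 h) = 32.750 − 20.030 = 12.720
ΔΔCt = 12.720 − 7.450 = 5.270
Fold change = 2^(−5.270) = 0.0259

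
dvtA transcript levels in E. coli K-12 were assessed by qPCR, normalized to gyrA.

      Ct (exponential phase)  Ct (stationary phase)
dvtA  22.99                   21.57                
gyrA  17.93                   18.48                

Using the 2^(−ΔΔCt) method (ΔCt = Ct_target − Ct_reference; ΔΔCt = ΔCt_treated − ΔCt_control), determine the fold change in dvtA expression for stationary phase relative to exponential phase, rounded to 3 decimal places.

3.918

ΔCt(exponential phase) = 22.990 − 17.930 = 5.060
ΔCt(stationary phase) = 21.570 − 18.480 = 3.090
ΔΔCt = 3.090 − 5.060 = -1.970
Fold change = 2^(−(-1.970)) = 2^1.970 = 3.9177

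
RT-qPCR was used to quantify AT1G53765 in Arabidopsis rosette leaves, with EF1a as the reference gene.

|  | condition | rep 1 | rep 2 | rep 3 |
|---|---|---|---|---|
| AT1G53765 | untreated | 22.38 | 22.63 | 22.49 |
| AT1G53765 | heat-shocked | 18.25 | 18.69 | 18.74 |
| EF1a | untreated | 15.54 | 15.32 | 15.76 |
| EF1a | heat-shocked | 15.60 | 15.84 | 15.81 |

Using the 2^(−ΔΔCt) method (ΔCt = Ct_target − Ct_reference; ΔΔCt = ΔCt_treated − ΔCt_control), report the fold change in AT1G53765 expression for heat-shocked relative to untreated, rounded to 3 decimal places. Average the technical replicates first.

Mean Ct: AT1G53765 untreated 22.500; AT1G53765 heat-shocked 18.560; EF1a untreated 15.540; EF1a heat-shocked 15.750
ΔCt(untreated) = 22.500 − 15.540 = 6.960
ΔCt(heat-shocked) = 18.560 − 15.750 = 2.810
ΔΔCt = 2.810 − 6.960 = -4.150
Fold change = 2^(−(-4.150)) = 2^4.150 = 17.7531

17.753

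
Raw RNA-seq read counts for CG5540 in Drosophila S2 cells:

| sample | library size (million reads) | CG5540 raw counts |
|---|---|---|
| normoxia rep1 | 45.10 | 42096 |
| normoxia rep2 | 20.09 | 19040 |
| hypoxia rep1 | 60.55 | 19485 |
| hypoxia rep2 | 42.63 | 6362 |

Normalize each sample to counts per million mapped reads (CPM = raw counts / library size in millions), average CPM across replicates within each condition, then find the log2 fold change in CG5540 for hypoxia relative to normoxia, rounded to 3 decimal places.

CPM(normoxia rep1) = 42096 / 45.10 = 933.3925
CPM(normoxia rep2) = 19040 / 20.09 = 947.7352
CPM(hypoxia rep1) = 19485 / 60.55 = 321.8002
CPM(hypoxia rep2) = 6362 / 42.63 = 149.2376
mean CPM(normoxia) = 940.5638; mean CPM(hypoxia) = 235.5189
Fold change = 235.5189 / 940.5638 = 0.25040
log2(0.25040) = -1.9977

-1.998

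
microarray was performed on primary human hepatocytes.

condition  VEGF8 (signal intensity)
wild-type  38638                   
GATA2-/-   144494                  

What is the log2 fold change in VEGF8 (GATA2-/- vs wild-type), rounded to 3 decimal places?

Fold change = 144494 / 38638 = 3.7397
log2(3.7397) = 1.9029

1.903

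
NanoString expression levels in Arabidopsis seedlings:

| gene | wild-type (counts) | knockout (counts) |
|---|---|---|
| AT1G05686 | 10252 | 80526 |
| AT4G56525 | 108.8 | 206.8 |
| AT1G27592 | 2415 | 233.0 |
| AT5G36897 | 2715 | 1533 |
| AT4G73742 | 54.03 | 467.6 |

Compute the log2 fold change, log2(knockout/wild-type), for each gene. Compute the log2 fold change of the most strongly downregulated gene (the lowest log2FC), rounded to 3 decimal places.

-3.374

log2(80526/10252) = 2.974  (AT1G05686)
log2(206.8/108.8) = 0.927  (AT4G56525)
log2(233.0/2415) = -3.374  (AT1G27592)
log2(1533/2715) = -0.825  (AT5G36897)
log2(467.6/54.03) = 3.113  (AT4G73742)
AT1G27592 is most strongly downregulated.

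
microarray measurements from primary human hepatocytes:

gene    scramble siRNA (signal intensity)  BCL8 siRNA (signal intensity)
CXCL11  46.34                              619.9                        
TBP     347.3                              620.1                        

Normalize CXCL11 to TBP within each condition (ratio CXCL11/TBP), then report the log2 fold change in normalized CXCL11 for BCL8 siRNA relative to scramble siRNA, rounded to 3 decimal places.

2.905

CXCL11/TBP (scramble siRNA) = 46.34 / 347.3 = 0.13343
CXCL11/TBP (BCL8 siRNA) = 619.9 / 620.1 = 0.99968
Fold change = 0.99968 / 0.13343 = 7.4922
log2(7.4922) = 2.9054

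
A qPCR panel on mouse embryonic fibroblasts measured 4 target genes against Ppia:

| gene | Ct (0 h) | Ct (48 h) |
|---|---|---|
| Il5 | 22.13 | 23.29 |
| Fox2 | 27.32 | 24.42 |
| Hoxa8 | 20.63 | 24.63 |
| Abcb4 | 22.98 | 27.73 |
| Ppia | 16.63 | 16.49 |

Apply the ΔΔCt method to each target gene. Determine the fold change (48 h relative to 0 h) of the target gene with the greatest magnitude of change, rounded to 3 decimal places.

0.034

Il5: ΔΔCt = (23.29−16.49) − (22.13−16.63) = 6.80 − 5.50 = 1.30; fold change = 2^-1.30 = 0.406
Fox2: ΔΔCt = (24.42−16.49) − (27.32−16.63) = 7.93 − 10.69 = -2.76; fold change = 2^2.76 = 6.774
Hoxa8: ΔΔCt = (24.63−16.49) − (20.63−16.63) = 8.14 − 4.00 = 4.14; fold change = 2^-4.14 = 0.057
Abcb4: ΔΔCt = (27.73−16.49) − (22.98−16.63) = 11.24 − 6.35 = 4.89; fold change = 2^-4.89 = 0.034
Abcb4 has the largest |ΔΔCt| = 4.89.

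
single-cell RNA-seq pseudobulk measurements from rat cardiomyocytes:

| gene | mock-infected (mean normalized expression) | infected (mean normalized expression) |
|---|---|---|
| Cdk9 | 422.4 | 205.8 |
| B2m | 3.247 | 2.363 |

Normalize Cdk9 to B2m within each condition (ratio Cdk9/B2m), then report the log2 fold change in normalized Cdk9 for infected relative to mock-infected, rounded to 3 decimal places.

-0.579

Cdk9/B2m (mock-infected) = 422.4 / 3.247 = 130.09
Cdk9/B2m (infected) = 205.8 / 2.363 = 87.093
Fold change = 87.093 / 130.09 = 0.6695
log2(0.6695) = -0.5789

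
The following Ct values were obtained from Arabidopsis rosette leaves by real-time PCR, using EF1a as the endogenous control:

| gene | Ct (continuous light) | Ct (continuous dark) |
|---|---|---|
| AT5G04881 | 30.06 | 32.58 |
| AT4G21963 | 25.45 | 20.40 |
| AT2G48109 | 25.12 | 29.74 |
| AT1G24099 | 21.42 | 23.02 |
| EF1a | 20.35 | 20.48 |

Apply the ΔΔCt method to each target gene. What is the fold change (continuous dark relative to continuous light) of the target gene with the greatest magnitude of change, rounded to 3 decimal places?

AT5G04881: ΔΔCt = (32.58−20.48) − (30.06−20.35) = 12.10 − 9.71 = 2.39; fold change = 2^-2.39 = 0.191
AT4G21963: ΔΔCt = (20.40−20.48) − (25.45−20.35) = -0.08 − 5.10 = -5.18; fold change = 2^5.18 = 36.252
AT2G48109: ΔΔCt = (29.74−20.48) − (25.12−20.35) = 9.26 − 4.77 = 4.49; fold change = 2^-4.49 = 0.045
AT1G24099: ΔΔCt = (23.02−20.48) − (21.42−20.35) = 2.54 − 1.07 = 1.47; fold change = 2^-1.47 = 0.361
AT4G21963 has the largest |ΔΔCt| = 5.18.

36.252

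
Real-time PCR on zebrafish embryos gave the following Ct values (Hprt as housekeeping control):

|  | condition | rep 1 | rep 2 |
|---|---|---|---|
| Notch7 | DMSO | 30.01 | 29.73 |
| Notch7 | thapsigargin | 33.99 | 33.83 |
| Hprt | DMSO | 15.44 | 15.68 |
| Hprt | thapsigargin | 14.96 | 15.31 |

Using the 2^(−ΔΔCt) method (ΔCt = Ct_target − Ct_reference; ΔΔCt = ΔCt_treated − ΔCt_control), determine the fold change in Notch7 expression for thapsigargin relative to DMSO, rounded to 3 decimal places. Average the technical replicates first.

Mean Ct: Notch7 DMSO 29.870; Notch7 thapsigargin 33.910; Hprt DMSO 15.560; Hprt thapsigargin 15.135
ΔCt(DMSO) = 29.870 − 15.560 = 14.310
ΔCt(thapsigargin) = 33.910 − 15.135 = 18.775
ΔΔCt = 18.775 − 14.310 = 4.465
Fold change = 2^(−4.465) = 0.0453

0.045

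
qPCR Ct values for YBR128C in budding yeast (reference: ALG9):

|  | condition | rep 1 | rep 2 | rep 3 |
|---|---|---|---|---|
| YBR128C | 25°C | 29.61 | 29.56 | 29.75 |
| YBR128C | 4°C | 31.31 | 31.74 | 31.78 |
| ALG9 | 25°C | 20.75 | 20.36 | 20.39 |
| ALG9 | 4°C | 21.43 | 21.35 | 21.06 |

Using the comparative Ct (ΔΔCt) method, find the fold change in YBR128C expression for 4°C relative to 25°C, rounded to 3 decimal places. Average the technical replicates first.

Mean Ct: YBR128C 25°C 29.640; YBR128C 4°C 31.610; ALG9 25°C 20.500; ALG9 4°C 21.280
ΔCt(25°C) = 29.640 − 20.500 = 9.140
ΔCt(4°C) = 31.610 − 21.280 = 10.330
ΔΔCt = 10.330 − 9.140 = 1.190
Fold change = 2^(−1.190) = 0.4383

0.438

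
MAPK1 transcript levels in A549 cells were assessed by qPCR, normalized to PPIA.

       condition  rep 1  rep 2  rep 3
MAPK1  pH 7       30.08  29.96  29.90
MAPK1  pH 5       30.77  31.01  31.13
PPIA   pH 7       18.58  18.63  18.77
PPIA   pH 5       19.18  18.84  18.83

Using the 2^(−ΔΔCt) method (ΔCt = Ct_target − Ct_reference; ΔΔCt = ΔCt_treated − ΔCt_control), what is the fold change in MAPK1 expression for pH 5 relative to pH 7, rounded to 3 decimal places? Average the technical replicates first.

0.616

Mean Ct: MAPK1 pH 7 29.980; MAPK1 pH 5 30.970; PPIA pH 7 18.660; PPIA pH 5 18.950
ΔCt(pH 7) = 29.980 − 18.660 = 11.320
ΔCt(pH 5) = 30.970 − 18.950 = 12.020
ΔΔCt = 12.020 − 11.320 = 0.700
Fold change = 2^(−0.700) = 0.6156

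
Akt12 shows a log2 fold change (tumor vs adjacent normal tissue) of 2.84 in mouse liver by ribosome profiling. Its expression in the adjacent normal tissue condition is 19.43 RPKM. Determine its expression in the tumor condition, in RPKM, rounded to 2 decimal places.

Fold change = 2^(2.84) = 7.1602
tumor expression = 19.43 × 7.1602 = 139.12

139.12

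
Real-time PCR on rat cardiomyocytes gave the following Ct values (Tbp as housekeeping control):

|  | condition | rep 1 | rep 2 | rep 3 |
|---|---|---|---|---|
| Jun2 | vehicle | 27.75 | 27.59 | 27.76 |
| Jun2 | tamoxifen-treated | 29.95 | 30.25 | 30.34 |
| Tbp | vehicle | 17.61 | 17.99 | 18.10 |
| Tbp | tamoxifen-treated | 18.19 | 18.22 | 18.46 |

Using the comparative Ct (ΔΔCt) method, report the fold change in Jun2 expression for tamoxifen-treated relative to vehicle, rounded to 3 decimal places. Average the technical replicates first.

Mean Ct: Jun2 vehicle 27.700; Jun2 tamoxifen-treated 30.180; Tbp vehicle 17.900; Tbp tamoxifen-treated 18.290
ΔCt(vehicle) = 27.700 − 17.900 = 9.800
ΔCt(tamoxifen-treated) = 30.180 − 18.290 = 11.890
ΔΔCt = 11.890 − 9.800 = 2.090
Fold change = 2^(−2.090) = 0.2349

0.235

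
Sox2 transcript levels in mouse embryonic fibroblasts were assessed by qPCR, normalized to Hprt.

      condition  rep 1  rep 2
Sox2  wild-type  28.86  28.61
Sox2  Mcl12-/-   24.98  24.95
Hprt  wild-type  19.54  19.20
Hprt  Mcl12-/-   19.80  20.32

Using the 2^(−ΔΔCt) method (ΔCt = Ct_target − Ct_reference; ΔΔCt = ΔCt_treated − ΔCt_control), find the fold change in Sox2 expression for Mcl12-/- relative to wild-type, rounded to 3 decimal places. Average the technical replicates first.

22.009

Mean Ct: Sox2 wild-type 28.735; Sox2 Mcl12-/- 24.965; Hprt wild-type 19.370; Hprt Mcl12-/- 20.060
ΔCt(wild-type) = 28.735 − 19.370 = 9.365
ΔCt(Mcl12-/-) = 24.965 − 20.060 = 4.905
ΔΔCt = 4.905 − 9.365 = -4.460
Fold change = 2^(−(-4.460)) = 2^4.460 = 22.0087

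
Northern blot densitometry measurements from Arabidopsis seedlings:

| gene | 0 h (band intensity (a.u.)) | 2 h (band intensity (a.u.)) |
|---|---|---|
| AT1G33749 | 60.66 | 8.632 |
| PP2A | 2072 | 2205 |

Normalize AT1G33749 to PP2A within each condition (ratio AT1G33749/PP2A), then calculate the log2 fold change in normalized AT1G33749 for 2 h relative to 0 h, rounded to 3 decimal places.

-2.903

AT1G33749/PP2A (0 h) = 60.66 / 2072 = 0.029276
AT1G33749/PP2A (2 h) = 8.632 / 2205 = 0.0039147
Fold change = 0.0039147 / 0.029276 = 0.1337
log2(0.1337) = -2.9027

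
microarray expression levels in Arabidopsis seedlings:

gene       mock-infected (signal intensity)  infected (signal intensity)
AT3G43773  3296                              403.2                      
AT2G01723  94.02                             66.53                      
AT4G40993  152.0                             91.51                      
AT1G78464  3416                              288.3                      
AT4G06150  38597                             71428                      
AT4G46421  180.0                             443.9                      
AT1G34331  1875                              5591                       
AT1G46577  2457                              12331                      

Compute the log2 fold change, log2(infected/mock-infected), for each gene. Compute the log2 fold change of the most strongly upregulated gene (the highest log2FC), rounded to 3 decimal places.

log2(403.2/3296) = -3.031  (AT3G43773)
log2(66.53/94.02) = -0.499  (AT2G01723)
log2(91.51/152.0) = -0.732  (AT4G40993)
log2(288.3/3416) = -3.567  (AT1G78464)
log2(71428/38597) = 0.888  (AT4G06150)
log2(443.9/180.0) = 1.302  (AT4G46421)
log2(5591/1875) = 1.576  (AT1G34331)
log2(12331/2457) = 2.327  (AT1G46577)
AT1G46577 is most strongly upregulated.

2.327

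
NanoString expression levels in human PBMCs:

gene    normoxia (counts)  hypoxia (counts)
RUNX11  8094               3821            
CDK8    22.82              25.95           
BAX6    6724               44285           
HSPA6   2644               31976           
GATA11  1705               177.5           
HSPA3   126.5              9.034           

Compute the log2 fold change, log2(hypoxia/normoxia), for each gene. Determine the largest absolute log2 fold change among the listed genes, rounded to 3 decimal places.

3.808

log2(3821/8094) = -1.083  (RUNX11)
log2(25.95/22.82) = 0.185  (CDK8)
log2(44285/6724) = 2.719  (BAX6)
log2(31976/2644) = 3.596  (HSPA6)
log2(177.5/1705) = -3.264  (GATA11)
log2(9.034/126.5) = -3.808  (HSPA3)
The largest magnitude belongs to HSPA3.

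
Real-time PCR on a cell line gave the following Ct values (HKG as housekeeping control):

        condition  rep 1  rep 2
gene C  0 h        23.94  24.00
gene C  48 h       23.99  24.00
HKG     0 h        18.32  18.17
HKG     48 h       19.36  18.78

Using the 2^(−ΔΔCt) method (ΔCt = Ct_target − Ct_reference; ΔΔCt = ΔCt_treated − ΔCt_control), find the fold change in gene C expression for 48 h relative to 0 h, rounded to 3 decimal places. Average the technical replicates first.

1.741

Mean Ct: gene C 0 h 23.970; gene C 48 h 23.995; HKG 0 h 18.245; HKG 48 h 19.070
ΔCt(0 h) = 23.970 − 18.245 = 5.725
ΔCt(48 h) = 23.995 − 19.070 = 4.925
ΔΔCt = 4.925 − 5.725 = -0.800
Fold change = 2^(−(-0.800)) = 2^0.800 = 1.7411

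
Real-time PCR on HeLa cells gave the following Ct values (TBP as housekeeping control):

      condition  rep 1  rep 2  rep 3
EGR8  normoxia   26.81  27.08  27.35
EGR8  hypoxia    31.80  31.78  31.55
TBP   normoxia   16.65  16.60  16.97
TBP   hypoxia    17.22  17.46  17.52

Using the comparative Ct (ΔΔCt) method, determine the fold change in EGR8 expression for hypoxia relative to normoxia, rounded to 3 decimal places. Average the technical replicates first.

0.064

Mean Ct: EGR8 normoxia 27.080; EGR8 hypoxia 31.710; TBP normoxia 16.740; TBP hypoxia 17.400
ΔCt(normoxia) = 27.080 − 16.740 = 10.340
ΔCt(hypoxia) = 31.710 − 17.400 = 14.310
ΔΔCt = 14.310 − 10.340 = 3.970
Fold change = 2^(−3.970) = 0.0638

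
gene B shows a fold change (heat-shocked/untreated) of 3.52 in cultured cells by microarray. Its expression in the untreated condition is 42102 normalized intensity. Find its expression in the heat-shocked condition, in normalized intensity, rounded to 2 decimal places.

heat-shocked expression = 42102 × 3.52 = 148199.04

148199.04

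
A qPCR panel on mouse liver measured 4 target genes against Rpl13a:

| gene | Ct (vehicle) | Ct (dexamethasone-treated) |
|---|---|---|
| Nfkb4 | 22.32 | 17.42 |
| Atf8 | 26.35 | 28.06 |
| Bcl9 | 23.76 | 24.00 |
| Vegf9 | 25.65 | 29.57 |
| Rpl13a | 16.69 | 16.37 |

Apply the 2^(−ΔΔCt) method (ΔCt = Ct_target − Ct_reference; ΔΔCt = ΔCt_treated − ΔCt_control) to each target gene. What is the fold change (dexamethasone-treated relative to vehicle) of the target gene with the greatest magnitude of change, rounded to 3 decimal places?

23.918

Nfkb4: ΔΔCt = (17.42−16.37) − (22.32−16.69) = 1.05 − 5.63 = -4.58; fold change = 2^4.58 = 23.918
Atf8: ΔΔCt = (28.06−16.37) − (26.35−16.69) = 11.69 − 9.66 = 2.03; fold change = 2^-2.03 = 0.245
Bcl9: ΔΔCt = (24.00−16.37) − (23.76−16.69) = 7.63 − 7.07 = 0.56; fold change = 2^-0.56 = 0.678
Vegf9: ΔΔCt = (29.57−16.37) − (25.65−16.69) = 13.20 − 8.96 = 4.24; fold change = 2^-4.24 = 0.053
Nfkb4 has the largest |ΔΔCt| = 4.58.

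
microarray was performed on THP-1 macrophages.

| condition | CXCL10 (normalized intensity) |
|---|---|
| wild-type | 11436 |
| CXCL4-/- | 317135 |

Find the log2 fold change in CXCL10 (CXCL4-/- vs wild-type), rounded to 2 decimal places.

4.79

Fold change = 317135 / 11436 = 27.7313
log2(27.7313) = 4.793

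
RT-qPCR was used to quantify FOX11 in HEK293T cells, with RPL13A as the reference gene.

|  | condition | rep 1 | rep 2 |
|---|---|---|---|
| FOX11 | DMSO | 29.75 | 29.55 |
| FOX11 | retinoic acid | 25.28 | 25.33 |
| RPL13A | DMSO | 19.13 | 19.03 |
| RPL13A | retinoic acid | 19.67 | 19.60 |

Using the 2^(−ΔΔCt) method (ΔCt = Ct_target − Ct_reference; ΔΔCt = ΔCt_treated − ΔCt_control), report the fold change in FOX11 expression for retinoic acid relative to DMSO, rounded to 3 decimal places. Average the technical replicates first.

29.857

Mean Ct: FOX11 DMSO 29.650; FOX11 retinoic acid 25.305; RPL13A DMSO 19.080; RPL13A retinoic acid 19.635
ΔCt(DMSO) = 29.650 − 19.080 = 10.570
ΔCt(retinoic acid) = 25.305 − 19.635 = 5.670
ΔΔCt = 5.670 − 10.570 = -4.900
Fold change = 2^(−(-4.900)) = 2^4.900 = 29.8571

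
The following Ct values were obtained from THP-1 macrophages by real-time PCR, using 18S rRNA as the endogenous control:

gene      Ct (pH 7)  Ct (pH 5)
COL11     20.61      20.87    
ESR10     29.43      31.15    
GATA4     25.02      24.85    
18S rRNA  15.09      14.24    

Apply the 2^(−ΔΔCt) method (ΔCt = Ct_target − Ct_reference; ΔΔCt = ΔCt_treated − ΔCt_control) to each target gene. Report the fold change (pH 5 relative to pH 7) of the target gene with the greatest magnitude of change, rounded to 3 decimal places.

0.168

COL11: ΔΔCt = (20.87−14.24) − (20.61−15.09) = 6.63 − 5.52 = 1.11; fold change = 2^-1.11 = 0.463
ESR10: ΔΔCt = (31.15−14.24) − (29.43−15.09) = 16.91 − 14.34 = 2.57; fold change = 2^-2.57 = 0.168
GATA4: ΔΔCt = (24.85−14.24) − (25.02−15.09) = 10.61 − 9.93 = 0.68; fold change = 2^-0.68 = 0.624
ESR10 has the largest |ΔΔCt| = 2.57.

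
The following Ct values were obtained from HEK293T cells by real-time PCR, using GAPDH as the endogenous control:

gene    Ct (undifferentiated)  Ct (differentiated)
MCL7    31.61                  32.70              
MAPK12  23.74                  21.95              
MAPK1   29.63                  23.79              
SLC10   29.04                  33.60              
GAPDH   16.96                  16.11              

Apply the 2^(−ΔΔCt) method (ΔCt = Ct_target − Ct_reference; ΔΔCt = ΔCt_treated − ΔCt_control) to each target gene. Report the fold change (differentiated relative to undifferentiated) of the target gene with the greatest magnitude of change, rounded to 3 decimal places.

0.024

MCL7: ΔΔCt = (32.70−16.11) − (31.61−16.96) = 16.59 − 14.65 = 1.94; fold change = 2^-1.94 = 0.261
MAPK12: ΔΔCt = (21.95−16.11) − (23.74−16.96) = 5.84 − 6.78 = -0.94; fold change = 2^0.94 = 1.919
MAPK1: ΔΔCt = (23.79−16.11) − (29.63−16.96) = 7.68 − 12.67 = -4.99; fold change = 2^4.99 = 31.779
SLC10: ΔΔCt = (33.60−16.11) − (29.04−16.96) = 17.49 − 12.08 = 5.41; fold change = 2^-5.41 = 0.024
SLC10 has the largest |ΔΔCt| = 5.41.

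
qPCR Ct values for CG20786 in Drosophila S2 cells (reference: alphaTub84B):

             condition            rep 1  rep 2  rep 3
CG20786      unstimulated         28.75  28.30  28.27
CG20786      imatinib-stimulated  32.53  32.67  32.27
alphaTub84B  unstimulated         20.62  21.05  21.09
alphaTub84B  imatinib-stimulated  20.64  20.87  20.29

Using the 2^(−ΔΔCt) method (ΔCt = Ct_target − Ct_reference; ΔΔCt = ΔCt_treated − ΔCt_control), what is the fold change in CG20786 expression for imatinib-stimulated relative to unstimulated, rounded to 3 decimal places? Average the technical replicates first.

0.048

Mean Ct: CG20786 unstimulated 28.440; CG20786 imatinib-stimulated 32.490; alphaTub84B unstimulated 20.920; alphaTub84B imatinib-stimulated 20.600
ΔCt(unstimulated) = 28.440 − 20.920 = 7.520
ΔCt(imatinib-stimulated) = 32.490 − 20.600 = 11.890
ΔΔCt = 11.890 − 7.520 = 4.370
Fold change = 2^(−4.370) = 0.0484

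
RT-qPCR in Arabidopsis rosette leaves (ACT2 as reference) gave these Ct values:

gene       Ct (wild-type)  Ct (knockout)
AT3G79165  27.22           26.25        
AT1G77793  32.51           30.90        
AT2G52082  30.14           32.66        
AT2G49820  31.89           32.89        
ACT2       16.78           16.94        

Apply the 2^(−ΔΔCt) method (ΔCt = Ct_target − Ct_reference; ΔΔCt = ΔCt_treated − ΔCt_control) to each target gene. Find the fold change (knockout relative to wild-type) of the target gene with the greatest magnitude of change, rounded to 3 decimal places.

0.195

AT3G79165: ΔΔCt = (26.25−16.94) − (27.22−16.78) = 9.31 − 10.44 = -1.13; fold change = 2^1.13 = 2.189
AT1G77793: ΔΔCt = (30.90−16.94) − (32.51−16.78) = 13.96 − 15.73 = -1.77; fold change = 2^1.77 = 3.411
AT2G52082: ΔΔCt = (32.66−16.94) − (30.14−16.78) = 15.72 − 13.36 = 2.36; fold change = 2^-2.36 = 0.195
AT2G49820: ΔΔCt = (32.89−16.94) − (31.89−16.78) = 15.95 − 15.11 = 0.84; fold change = 2^-0.84 = 0.559
AT2G52082 has the largest |ΔΔCt| = 2.36.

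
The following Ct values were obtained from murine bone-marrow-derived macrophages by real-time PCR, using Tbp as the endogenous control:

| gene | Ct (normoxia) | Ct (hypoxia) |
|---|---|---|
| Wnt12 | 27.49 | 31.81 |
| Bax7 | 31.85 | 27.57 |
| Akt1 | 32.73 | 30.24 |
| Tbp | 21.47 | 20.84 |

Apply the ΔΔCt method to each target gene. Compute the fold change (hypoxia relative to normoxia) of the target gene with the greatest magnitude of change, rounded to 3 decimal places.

Wnt12: ΔΔCt = (31.81−20.84) − (27.49−21.47) = 10.97 − 6.02 = 4.95; fold change = 2^-4.95 = 0.032
Bax7: ΔΔCt = (27.57−20.84) − (31.85−21.47) = 6.73 − 10.38 = -3.65; fold change = 2^3.65 = 12.553
Akt1: ΔΔCt = (30.24−20.84) − (32.73−21.47) = 9.40 − 11.26 = -1.86; fold change = 2^1.86 = 3.630
Wnt12 has the largest |ΔΔCt| = 4.95.

0.032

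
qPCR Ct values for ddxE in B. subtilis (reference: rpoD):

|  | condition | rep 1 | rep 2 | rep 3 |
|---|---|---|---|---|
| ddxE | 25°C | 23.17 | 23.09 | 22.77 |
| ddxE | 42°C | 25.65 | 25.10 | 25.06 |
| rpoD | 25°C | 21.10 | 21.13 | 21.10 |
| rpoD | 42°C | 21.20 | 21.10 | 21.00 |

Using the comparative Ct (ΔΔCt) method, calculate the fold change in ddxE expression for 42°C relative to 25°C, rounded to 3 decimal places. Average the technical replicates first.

0.207

Mean Ct: ddxE 25°C 23.010; ddxE 42°C 25.270; rpoD 25°C 21.110; rpoD 42°C 21.100
ΔCt(25°C) = 23.010 − 21.110 = 1.900
ΔCt(42°C) = 25.270 − 21.100 = 4.170
ΔΔCt = 4.170 − 1.900 = 2.270
Fold change = 2^(−2.270) = 0.2073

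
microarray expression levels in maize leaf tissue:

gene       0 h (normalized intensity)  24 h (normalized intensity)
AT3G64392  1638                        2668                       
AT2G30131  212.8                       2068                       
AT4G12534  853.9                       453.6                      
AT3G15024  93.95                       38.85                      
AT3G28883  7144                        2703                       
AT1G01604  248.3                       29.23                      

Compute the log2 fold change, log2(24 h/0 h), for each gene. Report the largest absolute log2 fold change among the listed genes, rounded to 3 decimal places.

3.281

log2(2668/1638) = 0.704  (AT3G64392)
log2(2068/212.8) = 3.281  (AT2G30131)
log2(453.6/853.9) = -0.913  (AT4G12534)
log2(38.85/93.95) = -1.274  (AT3G15024)
log2(2703/7144) = -1.402  (AT3G28883)
log2(29.23/248.3) = -3.087  (AT1G01604)
The largest magnitude belongs to AT2G30131.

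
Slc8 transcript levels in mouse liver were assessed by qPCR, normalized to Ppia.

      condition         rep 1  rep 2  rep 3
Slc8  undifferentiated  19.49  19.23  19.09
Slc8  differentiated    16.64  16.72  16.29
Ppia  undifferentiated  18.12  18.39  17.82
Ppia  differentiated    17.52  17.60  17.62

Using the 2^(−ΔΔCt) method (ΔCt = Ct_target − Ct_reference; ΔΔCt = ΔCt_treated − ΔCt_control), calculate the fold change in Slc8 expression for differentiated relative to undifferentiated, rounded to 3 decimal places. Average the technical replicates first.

Mean Ct: Slc8 undifferentiated 19.270; Slc8 differentiated 16.550; Ppia undifferentiated 18.110; Ppia differentiated 17.580
ΔCt(undifferentiated) = 19.270 − 18.110 = 1.160
ΔCt(differentiated) = 16.550 − 17.580 = -1.030
ΔΔCt = -1.030 − 1.160 = -2.190
Fold change = 2^(−(-2.190)) = 2^2.190 = 4.5631

4.563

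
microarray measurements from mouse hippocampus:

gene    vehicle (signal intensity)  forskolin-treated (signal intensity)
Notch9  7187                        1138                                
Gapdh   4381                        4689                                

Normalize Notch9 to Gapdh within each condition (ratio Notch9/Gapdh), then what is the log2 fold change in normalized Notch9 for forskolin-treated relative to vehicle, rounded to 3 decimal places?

Notch9/Gapdh (vehicle) = 7187 / 4381 = 1.6405
Notch9/Gapdh (forskolin-treated) = 1138 / 4689 = 0.2427
Fold change = 0.2427 / 1.6405 = 0.1479
log2(0.1479) = -2.7569

-2.757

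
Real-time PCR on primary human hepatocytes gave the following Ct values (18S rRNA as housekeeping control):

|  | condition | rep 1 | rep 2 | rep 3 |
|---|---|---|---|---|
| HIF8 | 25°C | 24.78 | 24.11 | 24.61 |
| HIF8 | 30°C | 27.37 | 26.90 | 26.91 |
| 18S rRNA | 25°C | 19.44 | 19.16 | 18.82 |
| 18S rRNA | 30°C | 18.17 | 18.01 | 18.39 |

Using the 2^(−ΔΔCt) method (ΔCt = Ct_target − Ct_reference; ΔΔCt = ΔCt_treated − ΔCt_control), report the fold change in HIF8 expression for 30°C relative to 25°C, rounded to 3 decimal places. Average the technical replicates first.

Mean Ct: HIF8 25°C 24.500; HIF8 30°C 27.060; 18S rRNA 25°C 19.140; 18S rRNA 30°C 18.190
ΔCt(25°C) = 24.500 − 19.140 = 5.360
ΔCt(30°C) = 27.060 − 18.190 = 8.870
ΔΔCt = 8.870 − 5.360 = 3.510
Fold change = 2^(−3.510) = 0.0878

0.088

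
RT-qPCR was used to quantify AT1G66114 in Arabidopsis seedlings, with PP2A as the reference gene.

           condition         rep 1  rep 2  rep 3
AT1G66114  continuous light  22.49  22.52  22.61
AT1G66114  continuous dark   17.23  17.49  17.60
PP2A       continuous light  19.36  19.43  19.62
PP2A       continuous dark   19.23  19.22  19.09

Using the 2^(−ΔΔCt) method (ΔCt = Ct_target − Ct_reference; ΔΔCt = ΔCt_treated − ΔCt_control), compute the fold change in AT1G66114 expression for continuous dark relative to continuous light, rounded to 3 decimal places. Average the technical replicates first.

28.051

Mean Ct: AT1G66114 continuous light 22.540; AT1G66114 continuous dark 17.440; PP2A continuous light 19.470; PP2A continuous dark 19.180
ΔCt(continuous light) = 22.540 − 19.470 = 3.070
ΔCt(continuous dark) = 17.440 − 19.180 = -1.740
ΔΔCt = -1.740 − 3.070 = -4.810
Fold change = 2^(−(-4.810)) = 2^4.810 = 28.0514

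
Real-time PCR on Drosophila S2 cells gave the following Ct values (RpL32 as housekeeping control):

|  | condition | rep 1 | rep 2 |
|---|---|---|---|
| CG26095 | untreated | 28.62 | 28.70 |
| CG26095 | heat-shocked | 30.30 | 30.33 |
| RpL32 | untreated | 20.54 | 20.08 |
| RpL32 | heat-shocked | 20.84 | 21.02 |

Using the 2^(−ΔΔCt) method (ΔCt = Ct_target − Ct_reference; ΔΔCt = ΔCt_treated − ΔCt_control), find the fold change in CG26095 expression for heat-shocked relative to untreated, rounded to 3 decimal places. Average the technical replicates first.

0.488

Mean Ct: CG26095 untreated 28.660; CG26095 heat-shocked 30.315; RpL32 untreated 20.310; RpL32 heat-shocked 20.930
ΔCt(untreated) = 28.660 − 20.310 = 8.350
ΔCt(heat-shocked) = 30.315 − 20.930 = 9.385
ΔΔCt = 9.385 − 8.350 = 1.035
Fold change = 2^(−1.035) = 0.4880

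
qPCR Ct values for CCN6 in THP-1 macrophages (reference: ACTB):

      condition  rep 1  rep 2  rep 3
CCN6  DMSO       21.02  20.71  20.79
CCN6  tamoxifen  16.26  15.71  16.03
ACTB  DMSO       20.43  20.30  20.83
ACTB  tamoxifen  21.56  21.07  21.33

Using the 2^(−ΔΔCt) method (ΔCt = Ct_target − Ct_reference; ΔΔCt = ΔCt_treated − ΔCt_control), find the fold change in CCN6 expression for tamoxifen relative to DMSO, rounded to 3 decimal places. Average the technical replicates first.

Mean Ct: CCN6 DMSO 20.840; CCN6 tamoxifen 16.000; ACTB DMSO 20.520; ACTB tamoxifen 21.320
ΔCt(DMSO) = 20.840 − 20.520 = 0.320
ΔCt(tamoxifen) = 16.000 − 21.320 = -5.320
ΔΔCt = -5.320 − 0.320 = -5.640
Fold change = 2^(−(-5.640)) = 2^5.640 = 49.8665

49.867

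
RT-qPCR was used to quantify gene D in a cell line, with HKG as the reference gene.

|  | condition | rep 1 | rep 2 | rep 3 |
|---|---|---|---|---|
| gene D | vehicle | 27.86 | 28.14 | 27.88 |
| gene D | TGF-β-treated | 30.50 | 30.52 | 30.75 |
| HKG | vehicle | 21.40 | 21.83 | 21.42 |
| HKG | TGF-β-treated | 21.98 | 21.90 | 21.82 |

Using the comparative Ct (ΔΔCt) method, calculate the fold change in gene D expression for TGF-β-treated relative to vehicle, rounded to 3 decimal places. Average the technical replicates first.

0.206

Mean Ct: gene D vehicle 27.960; gene D TGF-β-treated 30.590; HKG vehicle 21.550; HKG TGF-β-treated 21.900
ΔCt(vehicle) = 27.960 − 21.550 = 6.410
ΔCt(TGF-β-treated) = 30.590 − 21.900 = 8.690
ΔΔCt = 8.690 − 6.410 = 2.280
Fold change = 2^(−2.280) = 0.2059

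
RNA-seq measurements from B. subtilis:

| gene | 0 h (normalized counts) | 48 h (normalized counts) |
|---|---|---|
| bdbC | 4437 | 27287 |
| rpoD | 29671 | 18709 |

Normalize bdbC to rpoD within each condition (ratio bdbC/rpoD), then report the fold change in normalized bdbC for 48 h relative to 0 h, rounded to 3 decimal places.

9.753

bdbC/rpoD (0 h) = 4437 / 29671 = 0.14954
bdbC/rpoD (48 h) = 27287 / 18709 = 1.4585
Fold change = 1.4585 / 0.14954 = 9.7532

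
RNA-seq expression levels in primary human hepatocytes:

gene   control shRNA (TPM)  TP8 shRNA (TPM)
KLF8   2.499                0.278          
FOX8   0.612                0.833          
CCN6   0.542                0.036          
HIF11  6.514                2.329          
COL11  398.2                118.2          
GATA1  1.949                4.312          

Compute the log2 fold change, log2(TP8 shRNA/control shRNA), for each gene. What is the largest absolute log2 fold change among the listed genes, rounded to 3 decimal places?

log2(0.278/2.499) = -3.168  (KLF8)
log2(0.833/0.612) = 0.445  (FOX8)
log2(0.036/0.542) = -3.912  (CCN6)
log2(2.329/6.514) = -1.484  (HIF11)
log2(118.2/398.2) = -1.752  (COL11)
log2(4.312/1.949) = 1.146  (GATA1)
The largest magnitude belongs to CCN6.

3.912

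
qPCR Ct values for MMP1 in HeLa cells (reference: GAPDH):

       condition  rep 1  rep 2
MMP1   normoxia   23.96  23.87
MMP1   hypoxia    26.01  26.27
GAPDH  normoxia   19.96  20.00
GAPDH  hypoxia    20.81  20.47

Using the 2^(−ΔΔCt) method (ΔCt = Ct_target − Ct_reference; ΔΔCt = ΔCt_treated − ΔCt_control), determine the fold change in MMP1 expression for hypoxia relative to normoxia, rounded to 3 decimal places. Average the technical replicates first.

0.338

Mean Ct: MMP1 normoxia 23.915; MMP1 hypoxia 26.140; GAPDH normoxia 19.980; GAPDH hypoxia 20.640
ΔCt(normoxia) = 23.915 − 19.980 = 3.935
ΔCt(hypoxia) = 26.140 − 20.640 = 5.500
ΔΔCt = 5.500 − 3.935 = 1.565
Fold change = 2^(−1.565) = 0.3380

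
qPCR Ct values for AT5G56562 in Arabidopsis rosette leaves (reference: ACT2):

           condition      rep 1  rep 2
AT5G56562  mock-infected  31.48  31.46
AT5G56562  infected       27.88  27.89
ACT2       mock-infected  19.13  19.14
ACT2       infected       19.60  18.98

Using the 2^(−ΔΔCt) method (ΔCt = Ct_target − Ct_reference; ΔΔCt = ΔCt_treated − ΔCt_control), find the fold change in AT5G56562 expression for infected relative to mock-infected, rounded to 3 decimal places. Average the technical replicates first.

Mean Ct: AT5G56562 mock-infected 31.470; AT5G56562 infected 27.885; ACT2 mock-infected 19.135; ACT2 infected 19.290
ΔCt(mock-infected) = 31.470 − 19.135 = 12.335
ΔCt(infected) = 27.885 − 19.290 = 8.595
ΔΔCt = 8.595 − 12.335 = -3.740
Fold change = 2^(−(-3.740)) = 2^3.740 = 13.3614

13.361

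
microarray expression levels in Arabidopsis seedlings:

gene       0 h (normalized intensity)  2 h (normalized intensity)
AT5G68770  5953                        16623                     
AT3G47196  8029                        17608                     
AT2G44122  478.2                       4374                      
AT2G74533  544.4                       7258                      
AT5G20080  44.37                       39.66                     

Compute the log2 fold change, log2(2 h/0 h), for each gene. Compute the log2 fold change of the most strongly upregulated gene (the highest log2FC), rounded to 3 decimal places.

log2(16623/5953) = 1.481  (AT5G68770)
log2(17608/8029) = 1.133  (AT3G47196)
log2(4374/478.2) = 3.193  (AT2G44122)
log2(7258/544.4) = 3.737  (AT2G74533)
log2(39.66/44.37) = -0.162  (AT5G20080)
AT2G74533 is most strongly upregulated.

3.737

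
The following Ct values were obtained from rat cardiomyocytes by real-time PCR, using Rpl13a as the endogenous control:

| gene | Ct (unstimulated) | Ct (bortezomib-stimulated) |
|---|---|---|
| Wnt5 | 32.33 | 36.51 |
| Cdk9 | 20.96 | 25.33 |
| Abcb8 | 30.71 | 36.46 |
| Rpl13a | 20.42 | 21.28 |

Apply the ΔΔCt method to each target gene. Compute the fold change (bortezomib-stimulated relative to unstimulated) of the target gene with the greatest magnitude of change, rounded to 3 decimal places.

Wnt5: ΔΔCt = (36.51−21.28) − (32.33−20.42) = 15.23 − 11.91 = 3.32; fold change = 2^-3.32 = 0.100
Cdk9: ΔΔCt = (25.33−21.28) − (20.96−20.42) = 4.05 − 0.54 = 3.51; fold change = 2^-3.51 = 0.088
Abcb8: ΔΔCt = (36.46−21.28) − (30.71−20.42) = 15.18 − 10.29 = 4.89; fold change = 2^-4.89 = 0.034
Abcb8 has the largest |ΔΔCt| = 4.89.

0.034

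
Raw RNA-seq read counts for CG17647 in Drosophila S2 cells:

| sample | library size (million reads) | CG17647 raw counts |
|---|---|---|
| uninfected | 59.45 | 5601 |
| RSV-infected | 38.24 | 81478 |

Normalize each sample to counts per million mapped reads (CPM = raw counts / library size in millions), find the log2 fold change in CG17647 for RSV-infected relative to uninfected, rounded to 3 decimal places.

CPM(uninfected) = 5601 / 59.45 = 94.2136
CPM(RSV-infected) = 81478 / 38.24 = 2130.7008
Fold change = 2130.7008 / 94.2136 = 22.61563
log2(22.61563) = 4.4992

4.499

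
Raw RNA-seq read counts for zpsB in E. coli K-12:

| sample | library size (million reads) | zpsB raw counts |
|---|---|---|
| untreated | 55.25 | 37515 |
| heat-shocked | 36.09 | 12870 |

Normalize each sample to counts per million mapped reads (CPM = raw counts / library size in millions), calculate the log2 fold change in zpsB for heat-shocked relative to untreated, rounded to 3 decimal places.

-0.929

CPM(untreated) = 37515 / 55.25 = 679.0045
CPM(heat-shocked) = 12870 / 36.09 = 356.6085
Fold change = 356.6085 / 679.0045 = 0.52519
log2(0.52519) = -0.9291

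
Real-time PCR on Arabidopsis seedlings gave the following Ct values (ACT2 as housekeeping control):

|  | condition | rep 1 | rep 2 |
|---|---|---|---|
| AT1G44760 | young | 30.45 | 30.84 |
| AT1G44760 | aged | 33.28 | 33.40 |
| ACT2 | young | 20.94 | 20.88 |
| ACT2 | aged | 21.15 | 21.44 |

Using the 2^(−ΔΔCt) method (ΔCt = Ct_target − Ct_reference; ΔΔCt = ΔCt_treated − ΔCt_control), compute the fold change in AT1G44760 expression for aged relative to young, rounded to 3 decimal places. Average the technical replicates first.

Mean Ct: AT1G44760 young 30.645; AT1G44760 aged 33.340; ACT2 young 20.910; ACT2 aged 21.295
ΔCt(young) = 30.645 − 20.910 = 9.735
ΔCt(aged) = 33.340 − 21.295 = 12.045
ΔΔCt = 12.045 − 9.735 = 2.310
Fold change = 2^(−2.310) = 0.2017

0.202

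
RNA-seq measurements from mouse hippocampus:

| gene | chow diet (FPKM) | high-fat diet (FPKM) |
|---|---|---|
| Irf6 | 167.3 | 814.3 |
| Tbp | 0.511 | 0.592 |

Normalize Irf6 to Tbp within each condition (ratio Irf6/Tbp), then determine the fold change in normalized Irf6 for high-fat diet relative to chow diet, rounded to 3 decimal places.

4.201

Irf6/Tbp (chow diet) = 167.3 / 0.511 = 327.4
Irf6/Tbp (high-fat diet) = 814.3 / 0.592 = 1375.5
Fold change = 1375.5 / 327.4 = 4.2013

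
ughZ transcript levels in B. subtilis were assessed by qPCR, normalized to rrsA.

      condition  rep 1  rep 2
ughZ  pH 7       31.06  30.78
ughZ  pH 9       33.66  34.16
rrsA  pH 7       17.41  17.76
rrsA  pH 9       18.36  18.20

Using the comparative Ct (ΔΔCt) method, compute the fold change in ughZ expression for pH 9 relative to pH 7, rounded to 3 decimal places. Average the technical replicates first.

Mean Ct: ughZ pH 7 30.920; ughZ pH 9 33.910; rrsA pH 7 17.585; rrsA pH 9 18.280
ΔCt(pH 7) = 30.920 − 17.585 = 13.335
ΔCt(pH 9) = 33.910 − 18.280 = 15.630
ΔΔCt = 15.630 − 13.335 = 2.295
Fold change = 2^(−2.295) = 0.2038

0.204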